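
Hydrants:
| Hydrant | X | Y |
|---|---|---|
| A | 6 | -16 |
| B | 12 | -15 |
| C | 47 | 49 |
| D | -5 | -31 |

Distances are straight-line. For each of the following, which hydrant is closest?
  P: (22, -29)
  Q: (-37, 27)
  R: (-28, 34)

P at (22, -29):
  A: √((-16)² + (13)²) = √(256.000 + 169.000) = 20.6
  B: √((-10)² + (14)²) = √(100.000 + 196.000) = 17.2
  C: √((25)² + (78)²) = √(625.000 + 6084.000) = 81.9
  D: √((-27)² + (-2)²) = √(729.000 + 4.000) = 27.1
  → nearest: B (17.2)
Q at (-37, 27):
  A: √((43)² + (-43)²) = √(1849.000 + 1849.000) = 60.8
  B: √((49)² + (-42)²) = √(2401.000 + 1764.000) = 64.5
  C: √((84)² + (22)²) = √(7056.000 + 484.000) = 86.8
  D: √((32)² + (-58)²) = √(1024.000 + 3364.000) = 66.2
  → nearest: A (60.8)
R at (-28, 34):
  A: √((34)² + (-50)²) = √(1156.000 + 2500.000) = 60.5
  B: √((40)² + (-49)²) = √(1600.000 + 2401.000) = 63.3
  C: √((75)² + (15)²) = √(5625.000 + 225.000) = 76.5
  D: √((23)² + (-65)²) = √(529.000 + 4225.000) = 68.9
  → nearest: A (60.5)

P→B; Q→A; R→A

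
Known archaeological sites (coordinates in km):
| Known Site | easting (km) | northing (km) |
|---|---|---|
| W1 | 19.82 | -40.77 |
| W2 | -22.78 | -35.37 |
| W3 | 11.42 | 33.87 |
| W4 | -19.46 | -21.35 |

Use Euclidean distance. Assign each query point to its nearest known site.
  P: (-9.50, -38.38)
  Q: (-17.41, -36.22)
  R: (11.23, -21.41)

P at (-9.50, -38.38):
  W1: 29.42 km
  W2: 13.62 km
  W3: 75.22 km
  W4: 19.73 km
  → nearest: W2 (13.62 km)
Q at (-17.41, -36.22):
  W1: 37.51 km
  W2: 5.44 km
  W3: 75.79 km
  W4: 15.01 km
  → nearest: W2 (5.44 km)
R at (11.23, -21.41):
  W1: 21.18 km
  W2: 36.76 km
  W3: 55.28 km
  W4: 30.69 km
  → nearest: W1 (21.18 km)

P→W2; Q→W2; R→W1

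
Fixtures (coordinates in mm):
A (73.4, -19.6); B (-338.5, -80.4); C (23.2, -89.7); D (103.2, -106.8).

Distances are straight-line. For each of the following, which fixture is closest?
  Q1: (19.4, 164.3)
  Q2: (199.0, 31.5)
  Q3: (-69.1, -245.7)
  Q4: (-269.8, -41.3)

Q1→A; Q2→A; Q3→C; Q4→B

Q1 at (19.4, 164.3):
  A: √((54.0)² + (-183.9)²) = √(2916.000 + 33819.210) = 191.7 mm
  B: √((-357.9)² + (-244.7)²) = √(128092.410 + 59878.090) = 433.6 mm
  C: √((3.8)² + (-254.0)²) = √(14.440 + 64516.000) = 254.0 mm
  D: √((83.8)² + (-271.1)²) = √(7022.440 + 73495.210) = 283.8 mm
  → nearest: A (191.7 mm)
Q2 at (199.0, 31.5):
  A: √((-125.6)² + (-51.1)²) = √(15775.360 + 2611.210) = 135.6 mm
  B: √((-537.5)² + (-111.9)²) = √(288906.250 + 12521.610) = 549.0 mm
  C: √((-175.8)² + (-121.2)²) = √(30905.640 + 14689.440) = 213.5 mm
  D: √((-95.8)² + (-138.3)²) = √(9177.640 + 19126.890) = 168.2 mm
  → nearest: A (135.6 mm)
Q3 at (-69.1, -245.7):
  A: √((142.5)² + (226.1)²) = √(20306.250 + 51121.210) = 267.3 mm
  B: √((-269.4)² + (165.3)²) = √(72576.360 + 27324.090) = 316.1 mm
  C: √((92.3)² + (156.0)²) = √(8519.290 + 24336.000) = 181.3 mm
  D: √((172.3)² + (138.9)²) = √(29687.290 + 19293.210) = 221.3 mm
  → nearest: C (181.3 mm)
Q4 at (-269.8, -41.3):
  A: √((343.2)² + (21.7)²) = √(117786.240 + 470.890) = 343.9 mm
  B: √((-68.7)² + (-39.1)²) = √(4719.690 + 1528.810) = 79.0 mm
  C: √((293.0)² + (-48.4)²) = √(85849.000 + 2342.560) = 297.0 mm
  D: √((373.0)² + (-65.5)²) = √(139129.000 + 4290.250) = 378.7 mm
  → nearest: B (79.0 mm)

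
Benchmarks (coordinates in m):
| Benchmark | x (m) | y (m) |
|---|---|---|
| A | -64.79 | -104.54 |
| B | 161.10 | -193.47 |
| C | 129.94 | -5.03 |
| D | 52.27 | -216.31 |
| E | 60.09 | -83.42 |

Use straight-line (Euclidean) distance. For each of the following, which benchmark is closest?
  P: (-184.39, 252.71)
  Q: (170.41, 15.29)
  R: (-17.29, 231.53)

P→A; Q→C; R→C

P at (-184.39, 252.71):
  A: 376.74 m
  B: 564.30 m
  C: 406.49 m
  D: 525.35 m
  E: 415.64 m
  → nearest: A (376.74 m)
Q at (170.41, 15.29):
  A: 263.97 m
  B: 208.97 m
  C: 45.28 m
  D: 259.99 m
  E: 148.03 m
  → nearest: C (45.28 m)
R at (-17.29, 231.53):
  A: 339.41 m
  B: 460.92 m
  C: 278.63 m
  D: 453.21 m
  E: 324.32 m
  → nearest: C (278.63 m)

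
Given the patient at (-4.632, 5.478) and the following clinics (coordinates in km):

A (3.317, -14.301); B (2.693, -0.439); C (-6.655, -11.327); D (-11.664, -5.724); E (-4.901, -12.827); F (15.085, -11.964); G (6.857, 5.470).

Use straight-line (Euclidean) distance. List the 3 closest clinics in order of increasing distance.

Distances from (-4.632, 5.478):
A: √((7.949)² + (-19.779)²) = √(63.18660 + 391.20884) = 21.317 km
B: √((7.325)² + (-5.917)²) = √(53.65562 + 35.01089) = 9.416 km
C: √((-2.023)² + (-16.805)²) = √(4.09253 + 282.40803) = 16.926 km
D: √((-7.032)² + (-11.202)²) = √(49.44902 + 125.48480) = 13.226 km
E: √((-0.269)² + (-18.305)²) = √(0.07236 + 335.07302) = 18.307 km
F: √((19.717)² + (-17.442)²) = √(388.76009 + 304.22336) = 26.325 km
G: √((11.489)² + (-0.008)²) = √(131.99712 + 0.00006) = 11.489 km
Sorted: B (9.416 km) < G (11.489 km) < D (13.226 km) < C (16.926 km) < E (18.307 km) < …

B, G, D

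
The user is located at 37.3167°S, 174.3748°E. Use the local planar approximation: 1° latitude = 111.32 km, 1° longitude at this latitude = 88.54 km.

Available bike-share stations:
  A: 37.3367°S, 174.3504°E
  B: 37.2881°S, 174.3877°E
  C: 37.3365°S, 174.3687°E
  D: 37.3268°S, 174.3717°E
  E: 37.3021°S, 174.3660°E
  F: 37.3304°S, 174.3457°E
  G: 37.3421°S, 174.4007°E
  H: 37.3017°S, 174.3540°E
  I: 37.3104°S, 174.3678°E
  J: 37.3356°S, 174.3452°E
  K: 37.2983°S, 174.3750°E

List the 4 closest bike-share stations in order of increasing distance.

I, D, E, K

Distances from 37.3167°S, 174.3748°E:
A: √((-0.0200·111.32)² + (-0.0244·88.54)²) = √(4.956857 + 4.667224) = 3.1023 km
B: √((0.0286·111.32)² + (0.0129·88.54)²) = √(10.136277 + 1.304543) = 3.3824 km
C: √((-0.0198·111.32)² + (-0.0061·88.54)²) = √(4.858216 + 0.291702) = 2.2693 km
D: √((-0.0101·111.32)² + (-0.0031·88.54)²) = √(1.264122 + 0.075336) = 1.1573 km
E: √((0.0146·111.32)² + (-0.0088·88.54)²) = √(2.641509 + 0.607078) = 1.8024 km
F: √((-0.0137·111.32)² + (-0.0291·88.54)²) = √(2.325881 + 6.638424) = 2.9940 km
G: √((-0.0254·111.32)² + (0.0259·88.54)²) = √(7.994915 + 5.258702) = 3.6406 km
H: √((0.0150·111.32)² + (-0.0208·88.54)²) = √(2.788232 + 3.391608) = 2.4859 km
I: √((0.0063·111.32)² + (-0.0070·88.54)²) = √(0.491844 + 0.384127) = 0.9359 km
J: √((-0.0189·111.32)² + (-0.0296·88.54)²) = √(4.426597 + 6.868509) = 3.3608 km
K: √((0.0184·111.32)² + (0.0002·88.54)²) = √(4.195484 + 0.000314) = 2.0484 km
Sorted: I (0.9359 km) < D (1.1573 km) < E (1.8024 km) < K (2.0484 km) < C (2.2693 km) < H (2.4859 km) < …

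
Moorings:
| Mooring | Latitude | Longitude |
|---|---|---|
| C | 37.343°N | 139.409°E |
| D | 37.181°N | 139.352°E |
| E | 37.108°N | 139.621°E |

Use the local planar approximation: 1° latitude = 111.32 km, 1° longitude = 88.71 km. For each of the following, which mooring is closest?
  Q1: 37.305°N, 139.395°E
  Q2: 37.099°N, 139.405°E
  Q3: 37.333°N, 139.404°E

Q1 at 37.305°N, 139.395°E:
  C: √((0.038·111.32)² + (0.014·88.71)²) = √(17.89425 + 1.54241) = 4.409 km
  D: √((-0.124·111.32)² + (-0.043·88.71)²) = √(190.54158 + 14.55064) = 14.321 km
  E: √((-0.197·111.32)² + (0.226·88.71)²) = √(480.92665 + 401.94075) = 29.713 km
  → nearest: C (4.409 km)
Q2 at 37.099°N, 139.405°E:
  C: √((0.244·111.32)² + (0.004·88.71)²) = √(737.77859 + 0.12591) = 27.164 km
  D: √((0.082·111.32)² + (-0.053·88.71)²) = √(83.32477 + 22.10532) = 10.268 km
  E: √((0.009·111.32)² + (0.216·88.71)²) = √(1.00376 + 367.15772) = 19.188 km
  → nearest: D (10.268 km)
Q3 at 37.333°N, 139.404°E:
  C: √((0.010·111.32)² + (0.005·88.71)²) = √(1.23921 + 0.19674) = 1.198 km
  D: √((-0.152·111.32)² + (-0.052·88.71)²) = √(286.30806 + 21.27903) = 17.538 km
  E: √((-0.225·111.32)² + (0.217·88.71)²) = √(627.35221 + 370.56520) = 31.590 km
  → nearest: C (1.198 km)

Q1→C; Q2→D; Q3→C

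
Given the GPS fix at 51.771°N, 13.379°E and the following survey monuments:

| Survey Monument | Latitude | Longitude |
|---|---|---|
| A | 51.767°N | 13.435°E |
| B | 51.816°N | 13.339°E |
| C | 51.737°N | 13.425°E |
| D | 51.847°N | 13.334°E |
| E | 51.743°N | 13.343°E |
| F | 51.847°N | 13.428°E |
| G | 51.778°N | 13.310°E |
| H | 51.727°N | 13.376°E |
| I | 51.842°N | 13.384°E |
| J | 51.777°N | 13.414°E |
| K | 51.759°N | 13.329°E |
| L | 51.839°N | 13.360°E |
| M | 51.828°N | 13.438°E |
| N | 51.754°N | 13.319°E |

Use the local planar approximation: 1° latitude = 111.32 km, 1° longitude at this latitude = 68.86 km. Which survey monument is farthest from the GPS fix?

F

Distances from 51.771°N, 13.379°E:
A: 3.882 km
B: 5.717 km
C: 4.935 km
D: 9.010 km
E: 3.983 km
F: 9.108 km
G: 4.815 km
H: 4.902 km
I: 7.911 km
J: 2.501 km
K: 3.693 km
L: 7.682 km
M: 7.534 km
N: 4.544 km
Maximum: F at 9.108 km.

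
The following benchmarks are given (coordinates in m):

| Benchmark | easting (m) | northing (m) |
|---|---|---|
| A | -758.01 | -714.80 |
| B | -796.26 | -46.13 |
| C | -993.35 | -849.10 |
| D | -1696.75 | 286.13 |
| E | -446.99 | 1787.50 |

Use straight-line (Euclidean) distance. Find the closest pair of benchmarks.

A and C

Pairwise distances:
A–B: 669.76 m
A–C: 270.96 m
A–D: 1372.26 m
A–E: 2521.55 m
B–C: 826.80 m
B–D: 959.83 m
B–E: 1866.60 m
C–D: 1335.48 m
C–E: 2692.61 m
D–E: 1953.46 m
Closest pair: A–C at 270.96 m.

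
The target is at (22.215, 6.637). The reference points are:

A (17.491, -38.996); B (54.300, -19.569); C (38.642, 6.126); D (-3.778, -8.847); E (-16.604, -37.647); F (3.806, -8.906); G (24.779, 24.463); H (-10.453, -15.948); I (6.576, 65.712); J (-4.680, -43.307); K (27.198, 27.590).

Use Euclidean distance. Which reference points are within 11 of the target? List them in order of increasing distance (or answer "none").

Distances from (22.215, 6.637):
A: 45.877
B: 41.427
C: 16.435
D: 30.255
E: 58.890
F: 24.093
G: 18.009
H: 39.715
I: 61.110
J: 56.725
K: 21.537
Threshold 11: none within range.

none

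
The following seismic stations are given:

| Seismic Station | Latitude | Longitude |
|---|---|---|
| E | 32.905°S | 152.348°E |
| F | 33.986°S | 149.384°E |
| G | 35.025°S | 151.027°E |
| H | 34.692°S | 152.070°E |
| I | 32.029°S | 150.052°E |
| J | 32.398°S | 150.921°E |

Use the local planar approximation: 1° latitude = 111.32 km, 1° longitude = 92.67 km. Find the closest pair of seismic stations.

I and J

Pairwise distances:
E–F: √((-1.081·111.32)² + (-2.964·92.67)²) = √(14480.97432 + 75445.74035) = 299.878 km
E–G: √((-2.120·111.32)² + (-1.321·92.67)²) = √(55695.24480 + 14985.93903) = 265.859 km
E–H: √((-1.787·111.32)² + (-0.278·92.67)²) = √(39572.68338 + 663.69404) = 200.590 km
E–I: √((0.876·111.32)² + (-2.296·92.67)²) = √(9509.43267 + 45271.20907) = 234.053 km
E–J: √((0.507·111.32)² + (-1.427·92.67)²) = √(3185.38781 + 17487.44140) = 143.780 km
F–G: √((-1.039·111.32)² + (1.643·92.67)²) = √(13377.57796 + 23182.13619) = 191.206 km
F–H: √((-0.706·111.32)² + (2.686·92.67)²) = √(6176.68989 + 61956.99457) = 261.024 km
F–I: √((1.957·111.32)² + (0.668·92.67)²) = √(47460.03418 + 3832.05074) = 226.478 km
F–J: √((1.588·111.32)² + (1.537·92.67)²) = √(31249.81074 + 20287.38453) = 227.018 km
G–H: √((0.333·111.32)² + (1.043·92.67)²) = √(1374.15228 + 9342.15230) = 103.520 km
G–I: √((2.996·111.32)² + (-0.975·92.67)²) = √(111232.06846 + 8163.70979) = 345.537 km
G–J: √((2.627·111.32)² + (-0.106·92.67)²) = √(85519.77329 + 96.49172) = 292.603 km
H–I: √((2.663·111.32)² + (-2.018·92.67)²) = √(87879.73289 + 34972.01450) = 350.502 km
H–J: √((2.294·111.32)² + (-1.149·92.67)²) = √(65212.85628 + 11337.52828) = 276.677 km
I–J: √((-0.369·111.32)² + (0.869·92.67)²) = √(1687.32650 + 6485.11794) = 90.402 km
Closest pair: I–J at 90.402 km.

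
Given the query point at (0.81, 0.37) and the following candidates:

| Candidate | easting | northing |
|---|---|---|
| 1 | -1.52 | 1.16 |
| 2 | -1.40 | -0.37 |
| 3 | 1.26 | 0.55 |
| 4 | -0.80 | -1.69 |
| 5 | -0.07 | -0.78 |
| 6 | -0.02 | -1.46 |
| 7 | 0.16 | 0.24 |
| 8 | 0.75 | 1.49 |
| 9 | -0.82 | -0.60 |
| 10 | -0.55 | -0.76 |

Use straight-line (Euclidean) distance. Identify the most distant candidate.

Distances from (0.81, 0.37):
1: 2.46
2: 2.33
3: 0.48
4: 2.61
5: 1.45
6: 2.01
7: 0.66
8: 1.12
9: 1.90
10: 1.77
Maximum: 4 at 2.61.

4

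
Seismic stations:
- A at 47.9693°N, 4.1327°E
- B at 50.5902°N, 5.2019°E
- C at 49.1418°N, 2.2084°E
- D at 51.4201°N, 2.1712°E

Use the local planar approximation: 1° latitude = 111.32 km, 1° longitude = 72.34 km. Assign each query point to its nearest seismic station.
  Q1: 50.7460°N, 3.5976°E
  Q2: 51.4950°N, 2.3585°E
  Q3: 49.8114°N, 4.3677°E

Q1 at 50.7460°N, 3.5976°E:
  A: √((-2.7767·111.32)² + (0.5351·72.34)²) = √(95544.197246 + 1498.397055) = 311.5166 km
  B: √((-0.1558·111.32)² + (1.6043·72.34)²) = √(300.802403 + 13468.777416) = 117.3439 km
  C: √((-1.6042·111.32)² + (-1.3892·72.34)²) = √(31890.653535 + 10099.190356) = 204.9142 km
  D: √((0.6741·111.32)² + (-1.4264·72.34)²) = √(5631.123466 + 10647.304369) = 127.5869 km
  → nearest: B (117.3439 km)
Q2 at 51.4950°N, 2.3585°E:
  A: √((-3.5257·111.32)² + (1.7742·72.34)²) = √(154041.275704 + 16472.600227) = 412.9333 km
  B: √((-0.9048·111.32)² + (2.8434·72.34)²) = √(10144.988969 + 42309.016210) = 229.0284 km
  C: √((-2.3532·111.32)² + (-0.1501·72.34)²) = √(68622.111121 + 117.901246) = 262.1832 km
  D: √((-0.0749·111.32)² + (-0.1873·72.34)²) = √(69.520043 + 183.583043) = 15.9092 km
  → nearest: D (15.9092 km)
Q3 at 49.8114°N, 4.3677°E:
  A: √((-1.8421·111.32)² + (-0.2350·72.34)²) = √(42050.658435 + 288.996600) = 205.7660 km
  B: √((0.7788·111.32)² + (0.8342·72.34)²) = √(7516.199190 + 3641.643095) = 105.6307 km
  C: √((-0.6696·111.32)² + (-2.1593·72.34)²) = √(5556.192518 + 24399.615263) = 173.0775 km
  D: √((1.6087·111.32)² + (-2.1965·72.34)²) = √(32069.819750 + 25247.560645) = 239.4105 km
  → nearest: B (105.6307 km)

Q1→B; Q2→D; Q3→B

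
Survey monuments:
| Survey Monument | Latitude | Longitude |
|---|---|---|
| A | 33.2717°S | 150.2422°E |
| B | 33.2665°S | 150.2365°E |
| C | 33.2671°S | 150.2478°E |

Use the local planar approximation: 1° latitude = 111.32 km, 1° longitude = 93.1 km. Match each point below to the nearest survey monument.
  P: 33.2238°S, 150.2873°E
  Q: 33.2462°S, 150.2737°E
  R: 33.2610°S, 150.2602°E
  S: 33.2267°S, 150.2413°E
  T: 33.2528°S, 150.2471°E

P→C; Q→C; R→C; S→B; T→C

P at 33.2238°S, 150.2873°E:
  A: 6.7869 km
  B: 6.7054 km
  C: 6.0628 km
  → nearest: C (6.0628 km)
Q at 33.2462°S, 150.2737°E:
  A: 4.0815 km
  B: 4.1354 km
  C: 3.3507 km
  → nearest: C (3.3507 km)
R at 33.2610°S, 150.2602°E:
  A: 2.0560 km
  B: 2.2898 km
  C: 1.3393 km
  → nearest: C (1.3393 km)
S at 33.2267°S, 150.2413°E:
  A: 5.0101 km
  B: 4.4530 km
  C: 4.5379 km
  → nearest: B (4.4530 km)
T at 33.2528°S, 150.2471°E:
  A: 2.1528 km
  B: 1.8165 km
  C: 1.5932 km
  → nearest: C (1.5932 km)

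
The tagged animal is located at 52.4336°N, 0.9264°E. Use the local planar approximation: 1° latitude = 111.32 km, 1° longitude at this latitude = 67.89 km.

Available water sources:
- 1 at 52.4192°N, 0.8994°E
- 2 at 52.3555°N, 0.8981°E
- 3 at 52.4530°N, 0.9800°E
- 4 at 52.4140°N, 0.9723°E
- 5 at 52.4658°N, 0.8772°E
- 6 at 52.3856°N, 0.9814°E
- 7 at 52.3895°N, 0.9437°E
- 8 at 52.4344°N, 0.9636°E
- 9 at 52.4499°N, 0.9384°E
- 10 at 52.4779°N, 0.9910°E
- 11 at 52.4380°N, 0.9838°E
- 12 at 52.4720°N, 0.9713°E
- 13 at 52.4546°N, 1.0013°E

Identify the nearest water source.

Distances from 52.4336°N, 0.9264°E:
1: √((-0.0144·111.32)² + (-0.0270·67.89)²) = √(2.569635 + 3.359999) = 2.4351 km
2: √((-0.0781·111.32)² + (-0.0283·67.89)²) = √(75.587236 + 3.691344) = 8.9039 km
3: √((0.0194·111.32)² + (0.0536·67.89)²) = √(4.663907 + 13.241622) = 4.2315 km
4: √((-0.0196·111.32)² + (0.0459·67.89)²) = √(4.760565 + 9.710397) = 3.8041 km
5: √((0.0322·111.32)² + (-0.0492·67.89)²) = √(12.848669 + 11.156856) = 4.8995 km
6: √((-0.0480·111.32)² + (0.0550·67.89)²) = √(28.551496 + 13.942383) = 6.5187 km
7: √((-0.0441·111.32)² + (0.0173·67.89)²) = √(24.100362 + 1.379443) = 5.0478 km
8: √((0.0008·111.32)² + (0.0372·67.89)²) = √(0.007931 + 6.378191) = 2.5271 km
9: √((0.0163·111.32)² + (0.0120·67.89)²) = √(3.292468 + 0.663704) = 1.9890 km
10: √((0.0443·111.32)² + (0.0646·67.89)²) = √(24.319456 + 19.234312) = 6.5995 km
11: √((0.0044·111.32)² + (0.0574·67.89)²) = √(0.239912 + 15.185720) = 3.9275 km
12: √((0.0384·111.32)² + (0.0449·67.89)²) = √(18.272957 + 9.291895) = 5.2502 km
13: √((0.0210·111.32)² + (0.0749·67.89)²) = √(5.464935 + 25.856828) = 5.5966 km
Minimum: 9 at 1.9890 km.

9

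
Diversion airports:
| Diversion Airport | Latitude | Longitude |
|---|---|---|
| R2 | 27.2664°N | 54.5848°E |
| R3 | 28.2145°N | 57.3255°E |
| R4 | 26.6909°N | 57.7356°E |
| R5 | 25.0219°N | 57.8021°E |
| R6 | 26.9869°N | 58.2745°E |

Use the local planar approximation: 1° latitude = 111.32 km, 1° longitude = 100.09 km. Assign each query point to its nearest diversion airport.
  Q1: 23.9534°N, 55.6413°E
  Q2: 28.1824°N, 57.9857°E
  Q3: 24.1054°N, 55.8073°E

Q1→R5; Q2→R3; Q3→R5

Q1 at 23.9534°N, 55.6413°E:
  R2: 383.6636 km
  R3: 503.4086 km
  R4: 369.8722 km
  R5: 246.8252 km
  R6: 428.3647 km
  → nearest: R5 (246.8252 km)
Q2 at 28.1824°N, 57.9857°E:
  R2: 355.3410 km
  R3: 66.1760 km
  R4: 167.9102 km
  R5: 352.3065 km
  R6: 136.1861 km
  → nearest: R3 (66.1760 km)
Q3 at 24.1054°N, 55.8073°E:
  R2: 372.5497 km
  R3: 482.0046 km
  R4: 346.5393 km
  R5: 224.2164 km
  R6: 404.8121 km
  → nearest: R5 (224.2164 km)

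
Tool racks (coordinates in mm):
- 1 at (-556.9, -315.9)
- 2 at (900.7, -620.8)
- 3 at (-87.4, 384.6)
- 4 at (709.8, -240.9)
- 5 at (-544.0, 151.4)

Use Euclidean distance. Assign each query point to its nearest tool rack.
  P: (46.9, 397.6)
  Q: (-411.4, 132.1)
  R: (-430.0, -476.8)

P at (46.9, 397.6):
  1: √((-603.8)² + (-713.5)²) = √(364574.440 + 509082.250) = 934.7 mm
  2: √((853.8)² + (-1018.4)²) = √(728974.440 + 1037138.560) = 1329.0 mm
  3: √((-134.3)² + (-13.0)²) = √(18036.490 + 169.000) = 134.9 mm
  4: √((662.9)² + (-638.5)²) = √(439436.410 + 407682.250) = 920.4 mm
  5: √((-590.9)² + (-246.2)²) = √(349162.810 + 60614.440) = 640.1 mm
  → nearest: 3 (134.9 mm)
Q at (-411.4, 132.1):
  1: √((-145.5)² + (-448.0)²) = √(21170.250 + 200704.000) = 471.0 mm
  2: √((1312.1)² + (-752.9)²) = √(1721606.410 + 566858.410) = 1512.8 mm
  3: √((324.0)² + (252.5)²) = √(104976.000 + 63756.250) = 410.8 mm
  4: √((1121.2)² + (-373.0)²) = √(1257089.440 + 139129.000) = 1181.6 mm
  5: √((-132.6)² + (19.3)²) = √(17582.760 + 372.490) = 134.0 mm
  → nearest: 5 (134.0 mm)
R at (-430.0, -476.8):
  1: √((-126.9)² + (160.9)²) = √(16103.610 + 25888.810) = 204.9 mm
  2: √((1330.7)² + (-144.0)²) = √(1770762.490 + 20736.000) = 1338.5 mm
  3: √((342.6)² + (861.4)²) = √(117374.760 + 742009.960) = 927.0 mm
  4: √((1139.8)² + (235.9)²) = √(1299144.040 + 55648.810) = 1164.0 mm
  5: √((-114.0)² + (628.2)²) = √(12996.000 + 394635.240) = 638.5 mm
  → nearest: 1 (204.9 mm)

P→3; Q→5; R→1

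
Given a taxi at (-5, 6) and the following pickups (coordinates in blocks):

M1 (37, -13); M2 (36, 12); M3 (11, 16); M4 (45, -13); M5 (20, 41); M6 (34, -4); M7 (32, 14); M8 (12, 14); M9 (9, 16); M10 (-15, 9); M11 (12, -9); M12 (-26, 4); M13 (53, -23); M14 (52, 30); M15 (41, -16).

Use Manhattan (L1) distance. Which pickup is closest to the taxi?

Distances from (-5, 6):
M1: |42| + |-19| = 42 + 19 = 61 blocks
M2: |41| + |6| = 41 + 6 = 47 blocks
M3: |16| + |10| = 16 + 10 = 26 blocks
M4: |50| + |-19| = 50 + 19 = 69 blocks
M5: |25| + |35| = 25 + 35 = 60 blocks
M6: |39| + |-10| = 39 + 10 = 49 blocks
M7: |37| + |8| = 37 + 8 = 45 blocks
M8: |17| + |8| = 17 + 8 = 25 blocks
M9: |14| + |10| = 14 + 10 = 24 blocks
M10: |-10| + |3| = 10 + 3 = 13 blocks
M11: |17| + |-15| = 17 + 15 = 32 blocks
M12: |-21| + |-2| = 21 + 2 = 23 blocks
M13: |58| + |-29| = 58 + 29 = 87 blocks
M14: |57| + |24| = 57 + 24 = 81 blocks
M15: |46| + |-22| = 46 + 22 = 68 blocks
Minimum: M10 at 13 blocks.

M10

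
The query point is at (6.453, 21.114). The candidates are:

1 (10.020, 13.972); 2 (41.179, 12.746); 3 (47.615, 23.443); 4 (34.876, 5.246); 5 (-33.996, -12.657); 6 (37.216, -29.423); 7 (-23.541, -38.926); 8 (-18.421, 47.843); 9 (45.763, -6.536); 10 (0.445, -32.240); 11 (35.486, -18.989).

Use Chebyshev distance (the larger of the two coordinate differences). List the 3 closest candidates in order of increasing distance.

1, 8, 4

Distances from (6.453, 21.114):
1: 7.142
2: 34.726
3: 41.162
4: 28.423
5: 40.449
6: 50.537
7: 60.040
8: 26.729
9: 39.310
10: 53.354
11: 40.103
Sorted: 1 (7.142) < 8 (26.729) < 4 (28.423) < 2 (34.726) < 9 (39.310) < …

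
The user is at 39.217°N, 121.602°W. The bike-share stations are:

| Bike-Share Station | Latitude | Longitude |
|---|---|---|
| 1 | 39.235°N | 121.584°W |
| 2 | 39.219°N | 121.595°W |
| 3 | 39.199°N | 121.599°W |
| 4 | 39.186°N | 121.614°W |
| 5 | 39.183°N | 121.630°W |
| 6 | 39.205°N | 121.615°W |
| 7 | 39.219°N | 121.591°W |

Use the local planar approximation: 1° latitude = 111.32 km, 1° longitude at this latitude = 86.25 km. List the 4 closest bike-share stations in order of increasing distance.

Distances from 39.217°N, 121.602°W:
1: 2.535 km
2: 0.643 km
3: 2.020 km
4: 3.603 km
5: 4.490 km
6: 1.744 km
7: 0.975 km
Sorted: 2 (0.643 km) < 7 (0.975 km) < 6 (1.744 km) < 3 (2.020 km) < 1 (2.535 km) < 4 (3.603 km) < …

2, 7, 6, 3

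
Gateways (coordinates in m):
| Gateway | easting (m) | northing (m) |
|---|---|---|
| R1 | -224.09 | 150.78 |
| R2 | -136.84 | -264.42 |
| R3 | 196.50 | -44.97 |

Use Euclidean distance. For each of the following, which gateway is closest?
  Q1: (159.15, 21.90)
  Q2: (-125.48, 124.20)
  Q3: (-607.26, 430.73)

Q1 at (159.15, 21.90):
  R1: √((-383.24)² + (128.88)²) = √(146872.8976 + 16610.0544) = 404.33 m
  R2: √((-295.99)² + (-286.32)²) = √(87610.0801 + 81979.1424) = 411.81 m
  R3: √((37.35)² + (-66.87)²) = √(1395.0225 + 4471.5969) = 76.59 m
  → nearest: R3 (76.59 m)
Q2 at (-125.48, 124.20):
  R1: √((-98.61)² + (26.58)²) = √(9723.9321 + 706.4964) = 102.13 m
  R2: √((-11.36)² + (-388.62)²) = √(129.0496 + 151025.5044) = 388.79 m
  R3: √((321.98)² + (-169.17)²) = √(103671.1204 + 28618.4889) = 363.72 m
  → nearest: R1 (102.13 m)
Q3 at (-607.26, 430.73):
  R1: √((383.17)² + (-279.95)²) = √(146819.2489 + 78372.0025) = 474.54 m
  R2: √((470.42)² + (-695.15)²) = √(221294.9764 + 483233.5225) = 839.36 m
  R3: √((803.76)² + (-475.70)²) = √(646030.1376 + 226290.4900) = 933.98 m
  → nearest: R1 (474.54 m)

Q1→R3; Q2→R1; Q3→R1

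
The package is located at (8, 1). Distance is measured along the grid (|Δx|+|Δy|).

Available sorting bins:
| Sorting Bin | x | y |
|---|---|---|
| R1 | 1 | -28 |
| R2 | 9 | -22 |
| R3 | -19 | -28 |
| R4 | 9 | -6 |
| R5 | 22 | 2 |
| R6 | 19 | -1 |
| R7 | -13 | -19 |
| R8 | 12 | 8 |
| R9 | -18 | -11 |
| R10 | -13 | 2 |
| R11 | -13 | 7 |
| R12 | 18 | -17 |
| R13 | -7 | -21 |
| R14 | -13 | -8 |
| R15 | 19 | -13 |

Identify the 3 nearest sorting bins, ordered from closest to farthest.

R4, R8, R6

Distances from (8, 1):
R1: 36
R2: 24
R3: 56
R4: 8
R5: 15
R6: 13
R7: 41
R8: 11
R9: 38
R10: 22
R11: 27
R12: 28
R13: 37
R14: 30
R15: 25
Sorted: R4 (8) < R8 (11) < R6 (13) < R5 (15) < R10 (22) < …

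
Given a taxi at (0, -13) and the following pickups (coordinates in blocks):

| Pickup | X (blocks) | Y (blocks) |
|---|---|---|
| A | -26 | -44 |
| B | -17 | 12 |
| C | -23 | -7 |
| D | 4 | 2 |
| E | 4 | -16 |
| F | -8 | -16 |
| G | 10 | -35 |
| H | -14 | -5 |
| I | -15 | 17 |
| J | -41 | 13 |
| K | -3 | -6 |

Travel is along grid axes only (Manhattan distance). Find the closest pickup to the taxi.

E

Distances from (0, -13):
A: 57 blocks
B: 42 blocks
C: 29 blocks
D: 19 blocks
E: 7 blocks
F: 11 blocks
G: 32 blocks
H: 22 blocks
I: 45 blocks
J: 67 blocks
K: 10 blocks
Minimum: E at 7 blocks.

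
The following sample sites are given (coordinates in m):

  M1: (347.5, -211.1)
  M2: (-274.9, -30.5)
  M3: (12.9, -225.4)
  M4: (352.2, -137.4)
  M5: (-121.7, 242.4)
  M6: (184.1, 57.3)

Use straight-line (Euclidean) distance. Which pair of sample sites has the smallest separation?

Pairwise distances:
M1–M4: 73.8 m
M4–M6: 257.2 m
M2–M5: 313.0 m
M1–M6: 314.2 m
M3–M6: 330.5 m
M1–M3: 334.9 m
M2–M3: 347.6 m
M3–M4: 350.5 m
M5–M6: 357.5 m
M2–M6: 467.3 m
M3–M5: 486.8 m
M4–M5: 607.3 m
M2–M4: 636.1 m
M1–M2: 648.1 m
M1–M5: 652.5 m
Closest pair: M1–M4 at 73.8 m.

M1 and M4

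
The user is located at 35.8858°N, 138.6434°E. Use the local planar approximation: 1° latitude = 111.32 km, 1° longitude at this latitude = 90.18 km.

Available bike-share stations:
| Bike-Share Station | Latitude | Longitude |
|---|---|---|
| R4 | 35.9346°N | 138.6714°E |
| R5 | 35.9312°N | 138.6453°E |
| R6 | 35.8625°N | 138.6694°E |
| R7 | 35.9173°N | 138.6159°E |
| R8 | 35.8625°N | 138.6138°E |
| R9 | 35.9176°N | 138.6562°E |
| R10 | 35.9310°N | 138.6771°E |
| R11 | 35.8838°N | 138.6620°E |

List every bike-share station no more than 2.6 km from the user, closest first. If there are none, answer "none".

R11

Distances from 35.8858°N, 138.6434°E:
R4: √((0.0488·111.32)² + (0.0280·90.18)²) = √(29.511144 + 6.375827) = 5.9906 km
R5: √((0.0454·111.32)² + (0.0019·90.18)²) = √(25.542188 + 0.029358) = 5.0568 km
R6: √((-0.0233·111.32)² + (0.0260·90.18)²) = √(6.727570 + 5.497524) = 3.4964 km
R7: √((0.0315·111.32)² + (-0.0275·90.18)²) = √(12.296103 + 6.150152) = 4.2949 km
R8: √((-0.0233·111.32)² + (-0.0296·90.18)²) = √(6.727570 + 7.125312) = 3.7219 km
R9: √((0.0318·111.32)² + (0.0128·90.18)²) = √(12.531430 + 1.332418) = 3.7234 km
R10: √((0.0452·111.32)² + (0.0337·90.18)²) = √(25.317643 + 9.235922) = 5.8782 km
R11: √((-0.0020·111.32)² + (0.0186·90.18)²) = √(0.049569 + 2.813496) = 1.6921 km
Threshold 2.6 km: R11 (1.6921 km) is within range.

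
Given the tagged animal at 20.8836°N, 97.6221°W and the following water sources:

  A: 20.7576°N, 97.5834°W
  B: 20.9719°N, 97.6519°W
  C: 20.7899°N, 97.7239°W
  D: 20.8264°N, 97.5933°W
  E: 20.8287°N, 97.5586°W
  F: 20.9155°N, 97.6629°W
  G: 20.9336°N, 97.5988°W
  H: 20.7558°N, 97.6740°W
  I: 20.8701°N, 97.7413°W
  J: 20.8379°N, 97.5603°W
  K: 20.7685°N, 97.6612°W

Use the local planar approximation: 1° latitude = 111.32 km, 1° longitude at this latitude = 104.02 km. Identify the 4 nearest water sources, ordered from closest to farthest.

Distances from 20.8836°N, 97.6221°W:
A: 14.5926 km
B: 10.3067 km
C: 14.8638 km
D: 7.0370 km
E: 8.9989 km
F: 5.5337 km
G: 6.0708 km
H: 15.2166 km
I: 12.4899 km
J: 8.1979 km
K: 13.4430 km
Sorted: F (5.5337 km) < G (6.0708 km) < D (7.0370 km) < J (8.1979 km) < E (8.9989 km) < B (10.3067 km) < …

F, G, D, J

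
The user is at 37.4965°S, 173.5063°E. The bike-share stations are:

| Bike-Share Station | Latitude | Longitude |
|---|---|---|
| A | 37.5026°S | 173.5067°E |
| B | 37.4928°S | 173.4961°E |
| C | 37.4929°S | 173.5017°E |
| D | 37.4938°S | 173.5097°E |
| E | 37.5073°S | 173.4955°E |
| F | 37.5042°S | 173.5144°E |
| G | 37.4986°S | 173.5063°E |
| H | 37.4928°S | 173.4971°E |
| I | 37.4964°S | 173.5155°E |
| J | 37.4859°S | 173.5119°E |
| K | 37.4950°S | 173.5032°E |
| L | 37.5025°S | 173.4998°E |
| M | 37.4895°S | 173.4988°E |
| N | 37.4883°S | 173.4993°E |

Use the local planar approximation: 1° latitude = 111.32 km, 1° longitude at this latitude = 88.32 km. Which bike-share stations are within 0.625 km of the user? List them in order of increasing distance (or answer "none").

G, K, D, C

Distances from 37.4965°S, 173.5063°E:
A: 0.6800 km
B: 0.9906 km
C: 0.5707 km
D: 0.4249 km
E: 1.5347 km
F: 1.1165 km
G: 0.2338 km
H: 0.9110 km
I: 0.8126 km
J: 1.2795 km
K: 0.3207 km
L: 0.8807 km
M: 1.0227 km
N: 1.1025 km
Threshold 0.625 km: G (0.2338 km), K (0.3207 km), D (0.4249 km), C (0.5707 km) are within range.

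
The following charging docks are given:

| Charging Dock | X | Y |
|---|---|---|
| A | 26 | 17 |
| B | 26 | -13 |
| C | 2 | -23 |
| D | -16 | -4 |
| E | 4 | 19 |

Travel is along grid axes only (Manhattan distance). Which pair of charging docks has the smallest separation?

A and E

Pairwise distances:
A–B: |0| + |-30| = 0 + 30 = 30
A–C: |-24| + |-40| = 24 + 40 = 64
A–D: |-42| + |-21| = 42 + 21 = 63
A–E: |-22| + |2| = 22 + 2 = 24
B–C: |-24| + |-10| = 24 + 10 = 34
B–D: |-42| + |9| = 42 + 9 = 51
B–E: |-22| + |32| = 22 + 32 = 54
C–D: |-18| + |19| = 18 + 19 = 37
C–E: |2| + |42| = 2 + 42 = 44
D–E: |20| + |23| = 20 + 23 = 43
Closest pair: A–E at 24.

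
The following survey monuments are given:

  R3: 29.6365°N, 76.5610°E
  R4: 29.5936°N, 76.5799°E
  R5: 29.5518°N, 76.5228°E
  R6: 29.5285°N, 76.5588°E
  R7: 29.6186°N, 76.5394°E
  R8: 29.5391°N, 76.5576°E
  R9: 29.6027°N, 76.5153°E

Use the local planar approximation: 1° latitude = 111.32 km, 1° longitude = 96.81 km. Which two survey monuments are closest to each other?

R6 and R8

Pairwise distances:
R6–R8: 1.1857 km
R3–R7: 2.8885 km
R7–R9: 2.9285 km
R5–R8: 3.6536 km
R5–R6: 4.3444 km
R4–R7: 4.8081 km
R3–R4: 5.1141 km
R5–R9: 5.7125 km
R3–R9: 5.8078 km
R4–R9: 6.3354 km
R4–R8: 6.4396 km
R4–R5: 7.2256 km
R4–R6: 7.5293 km
R5–R7: 7.6078 km
R8–R9: 8.1790 km
R7–R8: 9.0236 km
R6–R9: 9.2715 km
R3–R5: 10.1281 km
R6–R7: 10.2043 km
R3–R8: 10.8476 km
R3–R6: 12.0244 km
Closest pair: R6–R8 at 1.1857 km.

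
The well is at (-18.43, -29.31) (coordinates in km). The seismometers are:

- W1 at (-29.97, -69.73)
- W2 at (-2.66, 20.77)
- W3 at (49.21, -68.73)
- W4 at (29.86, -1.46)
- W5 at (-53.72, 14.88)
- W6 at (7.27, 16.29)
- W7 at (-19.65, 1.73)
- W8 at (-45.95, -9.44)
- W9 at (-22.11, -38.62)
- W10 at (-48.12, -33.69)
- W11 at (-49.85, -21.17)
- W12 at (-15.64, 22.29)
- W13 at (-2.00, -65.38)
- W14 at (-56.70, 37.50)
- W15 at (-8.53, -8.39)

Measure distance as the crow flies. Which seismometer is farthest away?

W3

Distances from (-18.43, -29.31):
W1: 42.04 km
W2: 52.50 km
W3: 78.29 km
W4: 55.75 km
W5: 56.55 km
W6: 52.34 km
W7: 31.06 km
W8: 33.94 km
W9: 10.01 km
W10: 30.01 km
W11: 32.46 km
W12: 51.68 km
W13: 39.64 km
W14: 76.99 km
W15: 23.14 km
Maximum: W3 at 78.29 km.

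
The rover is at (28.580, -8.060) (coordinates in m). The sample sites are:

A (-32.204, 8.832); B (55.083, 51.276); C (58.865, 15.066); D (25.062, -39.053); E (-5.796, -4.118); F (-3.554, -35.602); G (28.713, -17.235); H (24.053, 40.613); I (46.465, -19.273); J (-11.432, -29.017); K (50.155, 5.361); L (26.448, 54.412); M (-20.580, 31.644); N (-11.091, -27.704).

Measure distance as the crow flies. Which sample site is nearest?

G

Distances from (28.580, -8.060):
A: 63.088 m
B: 64.986 m
C: 38.105 m
D: 31.192 m
E: 34.601 m
F: 42.322 m
G: 9.176 m
H: 48.883 m
I: 21.109 m
J: 45.168 m
K: 25.409 m
L: 62.508 m
M: 63.191 m
N: 44.268 m
Minimum: G at 9.176 m.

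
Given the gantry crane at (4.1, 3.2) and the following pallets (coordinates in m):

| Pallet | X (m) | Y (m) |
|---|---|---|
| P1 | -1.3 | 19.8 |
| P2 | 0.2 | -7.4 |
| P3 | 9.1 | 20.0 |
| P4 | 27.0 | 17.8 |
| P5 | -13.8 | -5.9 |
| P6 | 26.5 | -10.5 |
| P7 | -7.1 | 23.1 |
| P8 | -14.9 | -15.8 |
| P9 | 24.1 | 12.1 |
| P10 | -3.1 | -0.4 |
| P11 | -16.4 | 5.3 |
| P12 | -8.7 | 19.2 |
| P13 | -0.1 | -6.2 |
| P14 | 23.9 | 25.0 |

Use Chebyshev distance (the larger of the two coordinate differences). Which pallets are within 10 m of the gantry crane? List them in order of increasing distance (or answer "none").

Distances from (4.1, 3.2):
P1: max(|-5.4|, |16.6|) = 16.6 m
P2: max(|-3.9|, |-10.6|) = 10.6 m
P3: max(|5.0|, |16.8|) = 16.8 m
P4: max(|22.9|, |14.6|) = 22.9 m
P5: max(|-17.9|, |-9.1|) = 17.9 m
P6: max(|22.4|, |-13.7|) = 22.4 m
P7: max(|-11.2|, |19.9|) = 19.9 m
P8: max(|-19.0|, |-19.0|) = 19.0 m
P9: max(|20.0|, |8.9|) = 20.0 m
P10: max(|-7.2|, |-3.6|) = 7.2 m
P11: max(|-20.5|, |2.1|) = 20.5 m
P12: max(|-12.8|, |16.0|) = 16.0 m
P13: max(|-4.2|, |-9.4|) = 9.4 m
P14: max(|19.8|, |21.8|) = 21.8 m
Threshold 10 m: P10 (7.2 m), P13 (9.4 m) are within range.

P10, P13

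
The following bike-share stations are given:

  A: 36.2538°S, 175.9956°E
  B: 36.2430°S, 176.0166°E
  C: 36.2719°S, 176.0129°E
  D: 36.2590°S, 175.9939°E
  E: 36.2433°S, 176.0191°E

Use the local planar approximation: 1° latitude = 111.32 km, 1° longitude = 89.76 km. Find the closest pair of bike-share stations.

B and E

Pairwise distances:
A–B: √((0.0108·111.32)² + (0.0210·89.76)²) = √(1.445419 + 3.553074) = 2.2357 km
A–C: √((-0.0181·111.32)² + (0.0173·89.76)²) = √(4.059790 + 2.411337) = 2.5438 km
A–D: √((-0.0052·111.32)² + (-0.0017·89.76)²) = √(0.335084 + 0.023284) = 0.5986 km
A–E: √((0.0105·111.32)² + (0.0235·89.76)²) = √(1.366234 + 4.449400) = 2.4116 km
B–C: √((-0.0289·111.32)² + (-0.0037·89.76)²) = √(10.350041 + 0.110298) = 3.2342 km
B–D: √((-0.0160·111.32)² + (-0.0227·89.76)²) = √(3.172388 + 4.151618) = 2.7063 km
B–E: √((-0.0003·111.32)² + (0.0025·89.76)²) = √(0.001115 + 0.050355) = 0.2269 km
C–D: √((0.0129·111.32)² + (-0.0190·89.76)²) = √(2.062176 + 2.908526) = 2.2295 km
C–E: √((0.0286·111.32)² + (0.0062·89.76)²) = √(10.136277 + 0.309706) = 3.2320 km
D–E: √((0.0157·111.32)² + (0.0252·89.76)²) = √(3.054539 + 5.116427) = 2.8585 km
Closest pair: B–E at 0.2269 km.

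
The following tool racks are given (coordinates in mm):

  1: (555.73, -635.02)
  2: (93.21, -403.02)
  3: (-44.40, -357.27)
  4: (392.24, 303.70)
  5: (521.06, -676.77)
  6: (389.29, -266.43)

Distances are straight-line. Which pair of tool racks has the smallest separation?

1 and 5

Pairwise distances:
1–2: 517.44 mm
1–3: 661.29 mm
1–4: 952.85 mm
1–5: 54.27 mm
1–6: 404.43 mm
2–3: 145.02 mm
2–4: 767.38 mm
2–5: 507.93 mm
2–6: 326.07 mm
3–4: 792.17 mm
3–5: 649.48 mm
3–6: 443.10 mm
4–5: 988.90 mm
4–6: 570.14 mm
5–6: 430.98 mm
Closest pair: 1–5 at 54.27 mm.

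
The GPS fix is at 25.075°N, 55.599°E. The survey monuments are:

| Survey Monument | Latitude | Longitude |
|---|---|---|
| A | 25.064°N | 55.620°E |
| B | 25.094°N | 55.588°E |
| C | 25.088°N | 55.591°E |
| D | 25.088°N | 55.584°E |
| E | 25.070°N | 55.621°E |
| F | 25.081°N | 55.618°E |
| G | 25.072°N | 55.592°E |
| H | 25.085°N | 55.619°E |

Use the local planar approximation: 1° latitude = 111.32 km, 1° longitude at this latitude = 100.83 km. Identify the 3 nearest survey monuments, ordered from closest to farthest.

Distances from 25.075°N, 55.599°E:
A: 2.446 km
B: 2.388 km
C: 1.657 km
D: 2.093 km
E: 2.287 km
F: 2.029 km
G: 0.781 km
H: 2.303 km
Sorted: G (0.781 km) < C (1.657 km) < F (2.029 km) < D (2.093 km) < E (2.287 km) < …

G, C, F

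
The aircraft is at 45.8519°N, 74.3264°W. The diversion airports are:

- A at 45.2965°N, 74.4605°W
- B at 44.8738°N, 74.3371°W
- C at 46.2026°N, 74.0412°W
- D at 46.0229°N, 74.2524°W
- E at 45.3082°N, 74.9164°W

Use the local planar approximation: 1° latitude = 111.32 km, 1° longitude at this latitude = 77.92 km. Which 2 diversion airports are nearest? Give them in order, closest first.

Distances from 45.8519°N, 74.3264°W:
A: √((-0.5554·111.32)² + (-0.1341·77.92)²) = √(3822.593757 + 109.183106) = 62.7039 km
B: √((-0.9781·111.32)² + (-0.0107·77.92)²) = √(11855.309958 + 0.695129) = 108.8853 km
C: √((0.3507·111.32)² + (0.2852·77.92)²) = √(1524.115666 + 493.852129) = 44.9218 km
D: √((0.1710·111.32)² + (0.0740·77.92)²) = √(362.358636 + 33.247679) = 19.8899 km
E: √((-0.5437·111.32)² + (-0.5900·77.92)²) = √(3663.237373 + 2113.498340) = 76.0048 km
Sorted: D (19.8899 km) < C (44.9218 km) < A (62.7039 km) < E (76.0048 km) < …

D, C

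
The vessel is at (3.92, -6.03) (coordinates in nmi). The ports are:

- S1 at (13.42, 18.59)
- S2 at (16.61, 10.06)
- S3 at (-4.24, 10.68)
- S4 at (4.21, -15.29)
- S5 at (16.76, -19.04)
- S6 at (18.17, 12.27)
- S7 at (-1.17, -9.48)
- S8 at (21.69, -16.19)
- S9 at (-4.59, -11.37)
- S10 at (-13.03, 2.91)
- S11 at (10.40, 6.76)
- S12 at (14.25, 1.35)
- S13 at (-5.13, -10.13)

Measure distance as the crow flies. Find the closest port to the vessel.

Distances from (3.92, -6.03):
S1: 26.39 nmi
S2: 20.49 nmi
S3: 18.60 nmi
S4: 9.26 nmi
S5: 18.28 nmi
S6: 23.19 nmi
S7: 6.15 nmi
S8: 20.47 nmi
S9: 10.05 nmi
S10: 19.16 nmi
S11: 14.34 nmi
S12: 12.70 nmi
S13: 9.94 nmi
Minimum: S7 at 6.15 nmi.

S7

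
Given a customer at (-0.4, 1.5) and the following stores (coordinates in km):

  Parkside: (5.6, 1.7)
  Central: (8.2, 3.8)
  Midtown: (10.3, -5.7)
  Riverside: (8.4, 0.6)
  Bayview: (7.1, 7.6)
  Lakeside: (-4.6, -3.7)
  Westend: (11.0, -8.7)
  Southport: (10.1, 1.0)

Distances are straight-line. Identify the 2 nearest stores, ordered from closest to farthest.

Parkside, Lakeside

Distances from (-0.4, 1.5):
Parkside: 6.0 km
Central: 8.9 km
Midtown: 12.9 km
Riverside: 8.8 km
Bayview: 9.7 km
Lakeside: 6.7 km
Westend: 15.3 km
Southport: 10.5 km
Sorted: Parkside (6.0 km) < Lakeside (6.7 km) < Riverside (8.8 km) < Central (8.9 km) < …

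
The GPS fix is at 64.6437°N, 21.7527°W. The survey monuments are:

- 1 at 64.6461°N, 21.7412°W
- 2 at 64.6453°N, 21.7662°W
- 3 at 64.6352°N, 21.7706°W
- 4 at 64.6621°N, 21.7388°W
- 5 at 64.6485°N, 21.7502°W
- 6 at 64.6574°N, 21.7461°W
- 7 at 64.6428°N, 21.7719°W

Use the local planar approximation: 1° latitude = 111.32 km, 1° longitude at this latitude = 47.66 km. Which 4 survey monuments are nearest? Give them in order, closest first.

5, 1, 2, 7

Distances from 64.6437°N, 21.7527°W:
1: 0.6097 km
2: 0.6676 km
3: 1.2740 km
4: 2.1528 km
5: 0.5475 km
6: 1.5572 km
7: 0.9205 km
Sorted: 5 (0.5475 km) < 1 (0.6097 km) < 2 (0.6676 km) < 7 (0.9205 km) < 3 (1.2740 km) < 6 (1.5572 km) < …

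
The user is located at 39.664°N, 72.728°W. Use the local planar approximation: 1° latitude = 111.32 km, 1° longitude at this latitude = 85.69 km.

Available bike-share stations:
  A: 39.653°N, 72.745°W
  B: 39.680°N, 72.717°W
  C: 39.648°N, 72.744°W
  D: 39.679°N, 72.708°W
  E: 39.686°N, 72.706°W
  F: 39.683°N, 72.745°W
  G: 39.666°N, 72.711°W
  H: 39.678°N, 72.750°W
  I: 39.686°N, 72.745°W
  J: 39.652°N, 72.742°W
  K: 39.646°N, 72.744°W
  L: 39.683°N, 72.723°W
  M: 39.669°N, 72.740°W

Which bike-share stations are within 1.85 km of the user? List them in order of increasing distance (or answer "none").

M, G, J

Distances from 39.664°N, 72.728°W:
A: 1.903 km
B: 2.015 km
C: 2.248 km
D: 2.393 km
E: 3.091 km
F: 2.568 km
G: 1.474 km
H: 2.446 km
I: 2.850 km
J: 1.795 km
K: 2.428 km
L: 2.158 km
M: 1.169 km
Threshold 1.85 km: M (1.169 km), G (1.474 km), J (1.795 km) are within range.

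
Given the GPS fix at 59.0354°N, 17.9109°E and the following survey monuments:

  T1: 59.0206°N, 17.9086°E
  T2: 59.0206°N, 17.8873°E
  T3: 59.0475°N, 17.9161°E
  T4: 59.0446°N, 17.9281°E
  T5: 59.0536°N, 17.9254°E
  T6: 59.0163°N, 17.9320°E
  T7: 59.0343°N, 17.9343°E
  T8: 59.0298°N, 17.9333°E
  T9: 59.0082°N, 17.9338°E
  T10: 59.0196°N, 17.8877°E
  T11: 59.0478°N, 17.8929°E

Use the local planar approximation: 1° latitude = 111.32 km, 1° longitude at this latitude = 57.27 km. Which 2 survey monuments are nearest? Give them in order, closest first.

Distances from 59.0354°N, 17.9109°E:
T1: 1.6528 km
T2: 2.1310 km
T3: 1.3795 km
T4: 1.4210 km
T5: 2.1896 km
T6: 2.4456 km
T7: 1.3457 km
T8: 1.4263 km
T9: 3.2997 km
T10: 2.2043 km
T11: 1.7228 km
Sorted: T7 (1.3457 km) < T3 (1.3795 km) < T4 (1.4210 km) < T8 (1.4263 km) < …

T7, T3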